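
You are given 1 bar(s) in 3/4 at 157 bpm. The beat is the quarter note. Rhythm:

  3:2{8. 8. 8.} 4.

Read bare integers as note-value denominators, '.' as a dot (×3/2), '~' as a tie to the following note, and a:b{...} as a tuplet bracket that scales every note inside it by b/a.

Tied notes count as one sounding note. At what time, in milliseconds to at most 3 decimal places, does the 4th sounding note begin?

1. 0.0ms @ 0 + 191.083ms (1/2)
2. 191.083ms @ 1/2 + 191.083ms (1/2)
3. 382.166ms @ 1 + 191.083ms (1/2)
4. 573.248ms @ 3/2 + 573.248ms (3/2)

note 4 onset = 3/2b = 573.248ms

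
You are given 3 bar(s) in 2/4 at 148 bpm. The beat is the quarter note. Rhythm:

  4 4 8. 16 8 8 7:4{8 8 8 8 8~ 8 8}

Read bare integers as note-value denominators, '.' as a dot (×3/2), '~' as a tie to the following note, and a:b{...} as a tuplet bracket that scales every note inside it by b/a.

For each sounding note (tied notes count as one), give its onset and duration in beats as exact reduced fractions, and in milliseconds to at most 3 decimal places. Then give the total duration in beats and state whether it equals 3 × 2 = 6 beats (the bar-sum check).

1) 0.0ms=0b +405.405ms=1b
2) 405.405ms=1b +405.405ms=1b
3) 810.811ms=2b +304.054ms=3/4b
4) 1114.865ms=11/4b +101.351ms=1/4b
5) 1216.216ms=3b +202.703ms=1/2b
6) 1418.919ms=7/2b +202.703ms=1/2b
7) 1621.622ms=4b +115.83ms=2/7b
8) 1737.452ms=30/7b +115.83ms=2/7b
9) 1853.282ms=32/7b +115.83ms=2/7b
10) 1969.112ms=34/7b +115.83ms=2/7b
11) 2084.942ms=36/7b +231.66ms=4/7b
12) 2316.602ms=40/7b +115.83ms=2/7b
Σ=6b of 6 (148bpm 2/4) — PASS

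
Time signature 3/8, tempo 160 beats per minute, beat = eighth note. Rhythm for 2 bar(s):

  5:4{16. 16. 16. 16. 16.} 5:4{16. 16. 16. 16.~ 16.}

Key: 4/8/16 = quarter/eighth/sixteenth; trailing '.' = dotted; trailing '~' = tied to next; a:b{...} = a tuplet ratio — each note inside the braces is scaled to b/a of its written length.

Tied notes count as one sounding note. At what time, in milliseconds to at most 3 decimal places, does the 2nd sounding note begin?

1. 0.0ms @ 0 + 225.0ms (3/5)
2. 225.0ms @ 3/5 + 225.0ms (3/5)
3. 450.0ms @ 6/5 + 225.0ms (3/5)
4. 675.0ms @ 9/5 + 225.0ms (3/5)
5. 900.0ms @ 12/5 + 225.0ms (3/5)
6. 1125.0ms @ 3 + 225.0ms (3/5)
7. 1350.0ms @ 18/5 + 225.0ms (3/5)
8. 1575.0ms @ 21/5 + 225.0ms (3/5)
9. 1800.0ms @ 24/5 + 450.0ms (6/5)

note 2 onset = 3/5b = 225.0ms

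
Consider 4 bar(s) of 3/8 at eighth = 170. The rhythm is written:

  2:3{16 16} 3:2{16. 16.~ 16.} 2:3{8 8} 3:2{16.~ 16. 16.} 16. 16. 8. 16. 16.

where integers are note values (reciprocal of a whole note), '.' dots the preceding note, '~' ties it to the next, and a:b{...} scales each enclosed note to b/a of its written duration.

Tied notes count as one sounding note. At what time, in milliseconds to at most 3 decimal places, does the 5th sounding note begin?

note 5 onset = 3b = 1058.824ms

1. 0.0ms @ 0 + 264.706ms (3/4)
2. 264.706ms @ 3/4 + 264.706ms (3/4)
3. 529.412ms @ 3/2 + 176.471ms (1/2)
4. 705.882ms @ 2 + 352.941ms (1)
5. 1058.824ms @ 3 + 529.412ms (3/2)
6. 1588.235ms @ 9/2 + 529.412ms (3/2)
7. 2117.647ms @ 6 + 352.941ms (1)
8. 2470.588ms @ 7 + 176.471ms (1/2)
9. 2647.059ms @ 15/2 + 264.706ms (3/4)
10. 2911.765ms @ 33/4 + 264.706ms (3/4)
11. 3176.471ms @ 9 + 529.412ms (3/2)
12. 3705.882ms @ 21/2 + 264.706ms (3/4)
13. 3970.588ms @ 45/4 + 264.706ms (3/4)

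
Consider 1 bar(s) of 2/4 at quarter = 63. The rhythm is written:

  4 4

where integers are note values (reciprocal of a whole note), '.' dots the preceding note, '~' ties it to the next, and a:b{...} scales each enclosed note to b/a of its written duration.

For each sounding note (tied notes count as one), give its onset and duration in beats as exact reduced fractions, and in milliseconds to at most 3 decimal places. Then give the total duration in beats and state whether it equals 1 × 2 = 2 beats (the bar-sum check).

1) 0.0ms=0b +952.381ms=1b
2) 952.381ms=1b +952.381ms=1b
Σ=2b of 2 (63bpm 2/4) — PASS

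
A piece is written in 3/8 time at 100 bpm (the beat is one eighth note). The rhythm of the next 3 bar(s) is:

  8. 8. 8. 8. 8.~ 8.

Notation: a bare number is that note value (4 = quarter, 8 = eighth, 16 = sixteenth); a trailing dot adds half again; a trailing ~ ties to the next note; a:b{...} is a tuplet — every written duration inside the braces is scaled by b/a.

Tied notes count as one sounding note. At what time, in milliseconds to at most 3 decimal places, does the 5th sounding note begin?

note 5 onset = 6b = 3600.0ms

1. 0.0ms @ 0 + 900.0ms (3/2)
2. 900.0ms @ 3/2 + 900.0ms (3/2)
3. 1800.0ms @ 3 + 900.0ms (3/2)
4. 2700.0ms @ 9/2 + 900.0ms (3/2)
5. 3600.0ms @ 6 + 1800.0ms (3)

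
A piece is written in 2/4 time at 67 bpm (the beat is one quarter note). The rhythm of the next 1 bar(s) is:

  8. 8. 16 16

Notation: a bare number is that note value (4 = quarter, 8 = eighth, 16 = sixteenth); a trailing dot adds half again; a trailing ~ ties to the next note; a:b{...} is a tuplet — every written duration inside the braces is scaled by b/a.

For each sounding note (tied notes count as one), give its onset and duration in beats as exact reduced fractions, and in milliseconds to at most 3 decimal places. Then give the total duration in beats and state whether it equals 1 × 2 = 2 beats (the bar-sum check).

1) 0.0ms=0b +671.642ms=3/4b
2) 671.642ms=3/4b +671.642ms=3/4b
3) 1343.284ms=3/2b +223.881ms=1/4b
4) 1567.164ms=7/4b +223.881ms=1/4b
Σ=2b of 2 (67bpm 2/4) — PASS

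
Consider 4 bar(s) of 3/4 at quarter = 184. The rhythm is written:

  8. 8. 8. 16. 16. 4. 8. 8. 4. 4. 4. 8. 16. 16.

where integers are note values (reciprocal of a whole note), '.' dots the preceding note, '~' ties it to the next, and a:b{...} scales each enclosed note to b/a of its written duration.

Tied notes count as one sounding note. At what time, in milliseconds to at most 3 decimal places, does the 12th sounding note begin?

note 12 onset = 21/2b = 3423.913ms

1. 0.0ms @ 0 + 244.565ms (3/4)
2. 244.565ms @ 3/4 + 244.565ms (3/4)
3. 489.13ms @ 3/2 + 244.565ms (3/4)
4. 733.696ms @ 9/4 + 122.283ms (3/8)
5. 855.978ms @ 21/8 + 122.283ms (3/8)
6. 978.261ms @ 3 + 489.13ms (3/2)
7. 1467.391ms @ 9/2 + 244.565ms (3/4)
8. 1711.957ms @ 21/4 + 244.565ms (3/4)
9. 1956.522ms @ 6 + 489.13ms (3/2)
10. 2445.652ms @ 15/2 + 489.13ms (3/2)
11. 2934.783ms @ 9 + 489.13ms (3/2)
12. 3423.913ms @ 21/2 + 244.565ms (3/4)
13. 3668.478ms @ 45/4 + 122.283ms (3/8)
14. 3790.761ms @ 93/8 + 122.283ms (3/8)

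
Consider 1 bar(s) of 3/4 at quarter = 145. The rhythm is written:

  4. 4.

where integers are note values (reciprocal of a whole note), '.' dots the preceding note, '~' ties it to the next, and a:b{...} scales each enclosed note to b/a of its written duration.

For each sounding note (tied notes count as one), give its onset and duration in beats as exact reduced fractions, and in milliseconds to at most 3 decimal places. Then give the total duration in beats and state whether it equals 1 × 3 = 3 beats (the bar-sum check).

1) 0.0ms=0b +620.69ms=3/2b
2) 620.69ms=3/2b +620.69ms=3/2b
Σ=3b of 3 (145bpm 3/4) — PASS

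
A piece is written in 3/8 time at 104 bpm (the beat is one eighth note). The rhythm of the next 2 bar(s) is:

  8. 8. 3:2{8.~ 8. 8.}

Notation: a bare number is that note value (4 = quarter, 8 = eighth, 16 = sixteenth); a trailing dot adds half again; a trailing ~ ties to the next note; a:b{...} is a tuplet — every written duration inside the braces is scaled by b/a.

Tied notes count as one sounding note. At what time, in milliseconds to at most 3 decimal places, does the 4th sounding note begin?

note 4 onset = 5b = 2884.615ms

1. 0.0ms @ 0 + 865.385ms (3/2)
2. 865.385ms @ 3/2 + 865.385ms (3/2)
3. 1730.769ms @ 3 + 1153.846ms (2)
4. 2884.615ms @ 5 + 576.923ms (1)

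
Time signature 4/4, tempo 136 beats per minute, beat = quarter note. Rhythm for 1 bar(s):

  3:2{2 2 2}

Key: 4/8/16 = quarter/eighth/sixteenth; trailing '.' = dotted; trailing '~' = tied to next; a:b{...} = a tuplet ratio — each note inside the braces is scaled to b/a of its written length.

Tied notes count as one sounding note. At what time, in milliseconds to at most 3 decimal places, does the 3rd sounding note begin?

1. 0.0ms @ 0 + 588.235ms (4/3)
2. 588.235ms @ 4/3 + 588.235ms (4/3)
3. 1176.471ms @ 8/3 + 588.235ms (4/3)

note 3 onset = 8/3b = 1176.471ms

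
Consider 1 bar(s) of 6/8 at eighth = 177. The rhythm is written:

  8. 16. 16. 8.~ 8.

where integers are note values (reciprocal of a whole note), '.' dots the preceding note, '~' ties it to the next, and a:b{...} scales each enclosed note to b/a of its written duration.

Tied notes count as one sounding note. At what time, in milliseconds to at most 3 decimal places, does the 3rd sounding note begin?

note 3 onset = 9/4b = 762.712ms

1. 0.0ms @ 0 + 508.475ms (3/2)
2. 508.475ms @ 3/2 + 254.237ms (3/4)
3. 762.712ms @ 9/4 + 254.237ms (3/4)
4. 1016.949ms @ 3 + 1016.949ms (3)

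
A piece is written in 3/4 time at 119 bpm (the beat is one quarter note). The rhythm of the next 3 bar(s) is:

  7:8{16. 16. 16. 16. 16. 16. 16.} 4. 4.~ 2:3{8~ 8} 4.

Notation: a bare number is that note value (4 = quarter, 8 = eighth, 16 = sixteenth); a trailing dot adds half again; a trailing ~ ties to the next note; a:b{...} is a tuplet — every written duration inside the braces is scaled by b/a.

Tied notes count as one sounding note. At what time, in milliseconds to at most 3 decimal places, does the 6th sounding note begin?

note 6 onset = 15/7b = 1080.432ms

1. 0.0ms @ 0 + 216.086ms (3/7)
2. 216.086ms @ 3/7 + 216.086ms (3/7)
3. 432.173ms @ 6/7 + 216.086ms (3/7)
4. 648.259ms @ 9/7 + 216.086ms (3/7)
5. 864.346ms @ 12/7 + 216.086ms (3/7)
6. 1080.432ms @ 15/7 + 216.086ms (3/7)
7. 1296.519ms @ 18/7 + 216.086ms (3/7)
8. 1512.605ms @ 3 + 756.303ms (3/2)
9. 2268.908ms @ 9/2 + 1512.605ms (3)
10. 3781.513ms @ 15/2 + 756.303ms (3/2)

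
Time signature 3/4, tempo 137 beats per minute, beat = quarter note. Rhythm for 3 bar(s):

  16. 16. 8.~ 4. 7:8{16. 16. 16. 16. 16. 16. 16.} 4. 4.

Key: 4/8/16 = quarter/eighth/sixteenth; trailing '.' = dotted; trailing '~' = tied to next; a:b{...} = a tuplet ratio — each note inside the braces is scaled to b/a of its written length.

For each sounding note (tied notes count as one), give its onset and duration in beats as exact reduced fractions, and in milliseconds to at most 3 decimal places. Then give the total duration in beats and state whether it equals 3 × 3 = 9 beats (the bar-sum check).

1) 0.0ms=0b +164.234ms=3/8b
2) 164.234ms=3/8b +164.234ms=3/8b
3) 328.467ms=3/4b +985.401ms=9/4b
4) 1313.869ms=3b +187.696ms=3/7b
5) 1501.564ms=24/7b +187.696ms=3/7b
6) 1689.26ms=27/7b +187.696ms=3/7b
7) 1876.955ms=30/7b +187.696ms=3/7b
8) 2064.651ms=33/7b +187.696ms=3/7b
9) 2252.346ms=36/7b +187.696ms=3/7b
10) 2440.042ms=39/7b +187.696ms=3/7b
11) 2627.737ms=6b +656.934ms=3/2b
12) 3284.672ms=15/2b +656.934ms=3/2b
Σ=9b of 9 (137bpm 3/4) — PASS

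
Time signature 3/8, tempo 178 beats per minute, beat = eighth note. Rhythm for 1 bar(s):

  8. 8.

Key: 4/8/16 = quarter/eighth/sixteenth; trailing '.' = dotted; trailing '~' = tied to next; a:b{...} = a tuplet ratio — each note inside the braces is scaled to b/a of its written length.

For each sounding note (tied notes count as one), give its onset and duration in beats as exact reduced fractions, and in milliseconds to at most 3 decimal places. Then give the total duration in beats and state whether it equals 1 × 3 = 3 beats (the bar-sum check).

1) 0.0ms=0b +505.618ms=3/2b
2) 505.618ms=3/2b +505.618ms=3/2b
Σ=3b of 3 (178bpm 3/8) — PASS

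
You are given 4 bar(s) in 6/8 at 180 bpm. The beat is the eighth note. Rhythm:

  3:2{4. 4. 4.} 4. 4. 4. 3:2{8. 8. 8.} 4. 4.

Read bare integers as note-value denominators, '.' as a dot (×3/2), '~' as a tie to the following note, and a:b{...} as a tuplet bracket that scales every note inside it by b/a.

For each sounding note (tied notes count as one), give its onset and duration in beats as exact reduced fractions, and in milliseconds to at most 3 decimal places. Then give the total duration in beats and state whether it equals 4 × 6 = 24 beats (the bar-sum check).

1) 0.0ms=0b +666.667ms=2b
2) 666.667ms=2b +666.667ms=2b
3) 1333.333ms=4b +666.667ms=2b
4) 2000.0ms=6b +1000.0ms=3b
5) 3000.0ms=9b +1000.0ms=3b
6) 4000.0ms=12b +1000.0ms=3b
7) 5000.0ms=15b +333.333ms=1b
8) 5333.333ms=16b +333.333ms=1b
9) 5666.667ms=17b +333.333ms=1b
10) 6000.0ms=18b +1000.0ms=3b
11) 7000.0ms=21b +1000.0ms=3b
Σ=24b of 24 (180bpm 6/8) — PASS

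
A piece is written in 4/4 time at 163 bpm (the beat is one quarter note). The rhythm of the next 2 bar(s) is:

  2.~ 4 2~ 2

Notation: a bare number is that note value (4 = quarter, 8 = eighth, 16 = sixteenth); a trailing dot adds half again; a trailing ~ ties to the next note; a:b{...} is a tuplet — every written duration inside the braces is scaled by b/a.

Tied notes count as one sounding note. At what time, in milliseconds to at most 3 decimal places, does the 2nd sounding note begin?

note 2 onset = 4b = 1472.393ms

1. 0.0ms @ 0 + 1472.393ms (4)
2. 1472.393ms @ 4 + 1472.393ms (4)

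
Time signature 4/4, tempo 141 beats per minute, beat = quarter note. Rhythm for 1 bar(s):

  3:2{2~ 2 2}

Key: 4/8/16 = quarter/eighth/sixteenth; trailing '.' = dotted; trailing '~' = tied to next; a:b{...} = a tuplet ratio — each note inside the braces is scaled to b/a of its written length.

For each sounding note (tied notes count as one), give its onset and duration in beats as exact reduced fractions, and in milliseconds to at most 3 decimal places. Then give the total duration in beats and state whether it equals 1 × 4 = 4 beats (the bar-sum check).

1) 0.0ms=0b +1134.752ms=8/3b
2) 1134.752ms=8/3b +567.376ms=4/3b
Σ=4b of 4 (141bpm 4/4) — PASS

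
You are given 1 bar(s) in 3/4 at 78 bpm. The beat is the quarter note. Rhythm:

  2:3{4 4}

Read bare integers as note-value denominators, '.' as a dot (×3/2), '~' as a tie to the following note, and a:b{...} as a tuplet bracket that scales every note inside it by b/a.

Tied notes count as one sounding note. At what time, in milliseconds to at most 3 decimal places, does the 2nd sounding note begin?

note 2 onset = 3/2b = 1153.846ms

1. 0.0ms @ 0 + 1153.846ms (3/2)
2. 1153.846ms @ 3/2 + 1153.846ms (3/2)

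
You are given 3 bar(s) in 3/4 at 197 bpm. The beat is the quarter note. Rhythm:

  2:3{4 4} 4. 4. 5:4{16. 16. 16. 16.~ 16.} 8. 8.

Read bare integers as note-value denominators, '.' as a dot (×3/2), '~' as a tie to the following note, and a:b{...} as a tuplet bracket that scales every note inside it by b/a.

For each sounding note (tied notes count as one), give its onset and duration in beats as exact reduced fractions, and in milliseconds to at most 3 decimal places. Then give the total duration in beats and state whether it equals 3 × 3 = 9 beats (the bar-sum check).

1) 0.0ms=0b +456.853ms=3/2b
2) 456.853ms=3/2b +456.853ms=3/2b
3) 913.706ms=3b +456.853ms=3/2b
4) 1370.558ms=9/2b +456.853ms=3/2b
5) 1827.411ms=6b +91.371ms=3/10b
6) 1918.782ms=63/10b +91.371ms=3/10b
7) 2010.152ms=33/5b +91.371ms=3/10b
8) 2101.523ms=69/10b +182.741ms=3/5b
9) 2284.264ms=15/2b +228.426ms=3/4b
10) 2512.69ms=33/4b +228.426ms=3/4b
Σ=9b of 9 (197bpm 3/4) — PASS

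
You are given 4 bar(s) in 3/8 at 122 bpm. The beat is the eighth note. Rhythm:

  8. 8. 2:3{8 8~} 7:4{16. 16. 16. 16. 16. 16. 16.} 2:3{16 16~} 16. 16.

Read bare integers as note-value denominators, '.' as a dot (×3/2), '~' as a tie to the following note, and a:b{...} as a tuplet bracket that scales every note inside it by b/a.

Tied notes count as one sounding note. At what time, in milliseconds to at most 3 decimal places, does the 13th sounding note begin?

note 13 onset = 45/4b = 5532.787ms

1. 0.0ms @ 0 + 737.705ms (3/2)
2. 737.705ms @ 3/2 + 737.705ms (3/2)
3. 1475.41ms @ 3 + 737.705ms (3/2)
4. 2213.115ms @ 9/2 + 948.478ms (27/14)
5. 3161.593ms @ 45/7 + 210.773ms (3/7)
6. 3372.365ms @ 48/7 + 210.773ms (3/7)
7. 3583.138ms @ 51/7 + 210.773ms (3/7)
8. 3793.911ms @ 54/7 + 210.773ms (3/7)
9. 4004.684ms @ 57/7 + 210.773ms (3/7)
10. 4215.457ms @ 60/7 + 210.773ms (3/7)
11. 4426.23ms @ 9 + 368.852ms (3/4)
12. 4795.082ms @ 39/4 + 737.705ms (3/2)
13. 5532.787ms @ 45/4 + 368.852ms (3/4)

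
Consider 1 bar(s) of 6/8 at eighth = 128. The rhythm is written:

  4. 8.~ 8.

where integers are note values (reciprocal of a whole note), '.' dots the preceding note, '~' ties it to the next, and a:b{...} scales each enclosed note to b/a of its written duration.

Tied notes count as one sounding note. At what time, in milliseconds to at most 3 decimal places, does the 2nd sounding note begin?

note 2 onset = 3b = 1406.25ms

1. 0.0ms @ 0 + 1406.25ms (3)
2. 1406.25ms @ 3 + 1406.25ms (3)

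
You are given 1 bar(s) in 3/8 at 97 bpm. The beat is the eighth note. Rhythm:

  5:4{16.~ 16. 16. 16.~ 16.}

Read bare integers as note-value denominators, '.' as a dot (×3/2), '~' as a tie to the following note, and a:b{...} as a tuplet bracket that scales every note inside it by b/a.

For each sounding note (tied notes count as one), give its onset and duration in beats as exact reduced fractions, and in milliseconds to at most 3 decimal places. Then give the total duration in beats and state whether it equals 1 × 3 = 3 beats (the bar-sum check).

1) 0.0ms=0b +742.268ms=6/5b
2) 742.268ms=6/5b +371.134ms=3/5b
3) 1113.402ms=9/5b +742.268ms=6/5b
Σ=3b of 3 (97bpm 3/8) — PASS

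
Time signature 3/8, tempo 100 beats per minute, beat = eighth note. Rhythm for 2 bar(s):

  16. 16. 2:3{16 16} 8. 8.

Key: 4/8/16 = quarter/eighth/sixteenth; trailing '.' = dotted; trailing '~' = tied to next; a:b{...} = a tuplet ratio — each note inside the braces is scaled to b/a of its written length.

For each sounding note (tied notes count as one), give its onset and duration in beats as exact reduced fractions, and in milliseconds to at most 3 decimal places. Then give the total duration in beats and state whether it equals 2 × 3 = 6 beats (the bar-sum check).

1) 0.0ms=0b +450.0ms=3/4b
2) 450.0ms=3/4b +450.0ms=3/4b
3) 900.0ms=3/2b +450.0ms=3/4b
4) 1350.0ms=9/4b +450.0ms=3/4b
5) 1800.0ms=3b +900.0ms=3/2b
6) 2700.0ms=9/2b +900.0ms=3/2b
Σ=6b of 6 (100bpm 3/8) — PASS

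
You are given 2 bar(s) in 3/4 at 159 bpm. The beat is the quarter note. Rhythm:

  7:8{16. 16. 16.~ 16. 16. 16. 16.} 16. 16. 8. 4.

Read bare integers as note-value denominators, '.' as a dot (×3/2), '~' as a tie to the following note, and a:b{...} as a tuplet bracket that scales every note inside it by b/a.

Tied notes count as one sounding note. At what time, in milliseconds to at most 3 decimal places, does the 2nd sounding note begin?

1. 0.0ms @ 0 + 161.725ms (3/7)
2. 161.725ms @ 3/7 + 161.725ms (3/7)
3. 323.45ms @ 6/7 + 323.45ms (6/7)
4. 646.9ms @ 12/7 + 161.725ms (3/7)
5. 808.625ms @ 15/7 + 161.725ms (3/7)
6. 970.35ms @ 18/7 + 161.725ms (3/7)
7. 1132.075ms @ 3 + 141.509ms (3/8)
8. 1273.585ms @ 27/8 + 141.509ms (3/8)
9. 1415.094ms @ 15/4 + 283.019ms (3/4)
10. 1698.113ms @ 9/2 + 566.038ms (3/2)

note 2 onset = 3/7b = 161.725ms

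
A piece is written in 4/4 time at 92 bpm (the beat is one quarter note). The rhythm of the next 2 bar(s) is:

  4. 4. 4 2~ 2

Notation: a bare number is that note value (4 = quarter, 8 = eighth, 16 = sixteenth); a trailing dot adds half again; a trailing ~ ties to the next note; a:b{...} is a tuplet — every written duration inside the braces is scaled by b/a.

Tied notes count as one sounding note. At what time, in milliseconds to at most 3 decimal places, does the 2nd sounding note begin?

1. 0.0ms @ 0 + 978.261ms (3/2)
2. 978.261ms @ 3/2 + 978.261ms (3/2)
3. 1956.522ms @ 3 + 652.174ms (1)
4. 2608.696ms @ 4 + 2608.696ms (4)

note 2 onset = 3/2b = 978.261ms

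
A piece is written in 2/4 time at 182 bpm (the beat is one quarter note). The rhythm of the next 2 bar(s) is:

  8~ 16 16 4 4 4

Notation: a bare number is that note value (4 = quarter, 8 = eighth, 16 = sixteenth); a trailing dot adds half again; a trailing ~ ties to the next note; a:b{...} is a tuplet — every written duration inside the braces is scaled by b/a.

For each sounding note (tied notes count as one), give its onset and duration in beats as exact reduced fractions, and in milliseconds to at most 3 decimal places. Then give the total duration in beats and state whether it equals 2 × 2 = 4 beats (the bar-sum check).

1) 0.0ms=0b +247.253ms=3/4b
2) 247.253ms=3/4b +82.418ms=1/4b
3) 329.67ms=1b +329.67ms=1b
4) 659.341ms=2b +329.67ms=1b
5) 989.011ms=3b +329.67ms=1b
Σ=4b of 4 (182bpm 2/4) — PASS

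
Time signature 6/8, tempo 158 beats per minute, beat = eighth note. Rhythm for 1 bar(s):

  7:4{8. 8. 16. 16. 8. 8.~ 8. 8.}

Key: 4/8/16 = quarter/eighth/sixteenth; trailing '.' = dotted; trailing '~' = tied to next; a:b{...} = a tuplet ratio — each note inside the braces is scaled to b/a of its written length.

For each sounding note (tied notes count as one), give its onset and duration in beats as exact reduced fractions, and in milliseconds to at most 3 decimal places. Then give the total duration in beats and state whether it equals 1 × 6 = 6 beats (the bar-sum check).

1) 0.0ms=0b +325.497ms=6/7b
2) 325.497ms=6/7b +325.497ms=6/7b
3) 650.995ms=12/7b +162.749ms=3/7b
4) 813.743ms=15/7b +162.749ms=3/7b
5) 976.492ms=18/7b +325.497ms=6/7b
6) 1301.989ms=24/7b +650.995ms=12/7b
7) 1952.984ms=36/7b +325.497ms=6/7b
Σ=6b of 6 (158bpm 6/8) — PASS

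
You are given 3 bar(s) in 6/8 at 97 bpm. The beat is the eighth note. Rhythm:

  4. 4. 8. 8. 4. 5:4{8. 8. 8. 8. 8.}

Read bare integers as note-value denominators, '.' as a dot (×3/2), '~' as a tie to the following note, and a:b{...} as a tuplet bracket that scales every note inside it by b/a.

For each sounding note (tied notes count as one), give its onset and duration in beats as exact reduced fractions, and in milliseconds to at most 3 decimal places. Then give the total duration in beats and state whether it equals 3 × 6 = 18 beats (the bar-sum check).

1) 0.0ms=0b +1855.67ms=3b
2) 1855.67ms=3b +1855.67ms=3b
3) 3711.34ms=6b +927.835ms=3/2b
4) 4639.175ms=15/2b +927.835ms=3/2b
5) 5567.01ms=9b +1855.67ms=3b
6) 7422.68ms=12b +742.268ms=6/5b
7) 8164.948ms=66/5b +742.268ms=6/5b
8) 8907.216ms=72/5b +742.268ms=6/5b
9) 9649.485ms=78/5b +742.268ms=6/5b
10) 10391.753ms=84/5b +742.268ms=6/5b
Σ=18b of 18 (97bpm 6/8) — PASS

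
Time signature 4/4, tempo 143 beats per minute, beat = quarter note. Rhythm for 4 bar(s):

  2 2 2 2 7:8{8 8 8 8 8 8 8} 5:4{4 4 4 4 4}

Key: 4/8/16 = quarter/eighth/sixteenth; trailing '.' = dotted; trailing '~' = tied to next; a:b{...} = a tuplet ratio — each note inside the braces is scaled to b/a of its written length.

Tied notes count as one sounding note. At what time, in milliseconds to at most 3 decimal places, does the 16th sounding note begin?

note 16 onset = 76/5b = 6377.622ms

1. 0.0ms @ 0 + 839.161ms (2)
2. 839.161ms @ 2 + 839.161ms (2)
3. 1678.322ms @ 4 + 839.161ms (2)
4. 2517.483ms @ 6 + 839.161ms (2)
5. 3356.643ms @ 8 + 239.76ms (4/7)
6. 3596.404ms @ 60/7 + 239.76ms (4/7)
7. 3836.164ms @ 64/7 + 239.76ms (4/7)
8. 4075.924ms @ 68/7 + 239.76ms (4/7)
9. 4315.684ms @ 72/7 + 239.76ms (4/7)
10. 4555.445ms @ 76/7 + 239.76ms (4/7)
11. 4795.205ms @ 80/7 + 239.76ms (4/7)
12. 5034.965ms @ 12 + 335.664ms (4/5)
13. 5370.629ms @ 64/5 + 335.664ms (4/5)
14. 5706.294ms @ 68/5 + 335.664ms (4/5)
15. 6041.958ms @ 72/5 + 335.664ms (4/5)
16. 6377.622ms @ 76/5 + 335.664ms (4/5)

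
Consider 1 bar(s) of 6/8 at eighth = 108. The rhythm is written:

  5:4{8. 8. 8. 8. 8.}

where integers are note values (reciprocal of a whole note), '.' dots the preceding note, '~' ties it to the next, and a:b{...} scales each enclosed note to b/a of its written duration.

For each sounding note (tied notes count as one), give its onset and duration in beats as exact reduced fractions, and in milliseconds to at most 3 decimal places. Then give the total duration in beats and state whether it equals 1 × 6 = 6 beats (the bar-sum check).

1) 0.0ms=0b +666.667ms=6/5b
2) 666.667ms=6/5b +666.667ms=6/5b
3) 1333.333ms=12/5b +666.667ms=6/5b
4) 2000.0ms=18/5b +666.667ms=6/5b
5) 2666.667ms=24/5b +666.667ms=6/5b
Σ=6b of 6 (108bpm 6/8) — PASS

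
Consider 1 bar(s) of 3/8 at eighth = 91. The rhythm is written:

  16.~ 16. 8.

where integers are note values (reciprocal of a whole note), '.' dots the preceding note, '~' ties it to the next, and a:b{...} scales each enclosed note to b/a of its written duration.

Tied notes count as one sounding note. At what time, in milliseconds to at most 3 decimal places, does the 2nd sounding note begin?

note 2 onset = 3/2b = 989.011ms

1. 0.0ms @ 0 + 989.011ms (3/2)
2. 989.011ms @ 3/2 + 989.011ms (3/2)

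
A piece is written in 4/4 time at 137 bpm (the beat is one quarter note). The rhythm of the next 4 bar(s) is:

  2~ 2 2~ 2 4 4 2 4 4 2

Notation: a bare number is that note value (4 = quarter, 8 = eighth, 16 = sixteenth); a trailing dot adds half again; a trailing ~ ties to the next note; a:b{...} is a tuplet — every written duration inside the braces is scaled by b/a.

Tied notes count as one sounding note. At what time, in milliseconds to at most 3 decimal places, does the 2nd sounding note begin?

1. 0.0ms @ 0 + 1751.825ms (4)
2. 1751.825ms @ 4 + 1751.825ms (4)
3. 3503.65ms @ 8 + 437.956ms (1)
4. 3941.606ms @ 9 + 437.956ms (1)
5. 4379.562ms @ 10 + 875.912ms (2)
6. 5255.474ms @ 12 + 437.956ms (1)
7. 5693.431ms @ 13 + 437.956ms (1)
8. 6131.387ms @ 14 + 875.912ms (2)

note 2 onset = 4b = 1751.825ms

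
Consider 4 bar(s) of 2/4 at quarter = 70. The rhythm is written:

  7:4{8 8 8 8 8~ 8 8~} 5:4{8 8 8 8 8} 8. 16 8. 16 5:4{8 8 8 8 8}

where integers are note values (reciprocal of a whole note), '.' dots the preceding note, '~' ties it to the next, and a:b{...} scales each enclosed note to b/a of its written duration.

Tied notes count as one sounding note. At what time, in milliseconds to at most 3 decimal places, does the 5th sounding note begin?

note 5 onset = 8/7b = 979.592ms

1. 0.0ms @ 0 + 244.898ms (2/7)
2. 244.898ms @ 2/7 + 244.898ms (2/7)
3. 489.796ms @ 4/7 + 244.898ms (2/7)
4. 734.694ms @ 6/7 + 244.898ms (2/7)
5. 979.592ms @ 8/7 + 489.796ms (4/7)
6. 1469.388ms @ 12/7 + 587.755ms (24/35)
7. 2057.143ms @ 12/5 + 342.857ms (2/5)
8. 2400.0ms @ 14/5 + 342.857ms (2/5)
9. 2742.857ms @ 16/5 + 342.857ms (2/5)
10. 3085.714ms @ 18/5 + 342.857ms (2/5)
11. 3428.571ms @ 4 + 642.857ms (3/4)
12. 4071.429ms @ 19/4 + 214.286ms (1/4)
13. 4285.714ms @ 5 + 642.857ms (3/4)
14. 4928.571ms @ 23/4 + 214.286ms (1/4)
15. 5142.857ms @ 6 + 342.857ms (2/5)
16. 5485.714ms @ 32/5 + 342.857ms (2/5)
17. 5828.571ms @ 34/5 + 342.857ms (2/5)
18. 6171.429ms @ 36/5 + 342.857ms (2/5)
19. 6514.286ms @ 38/5 + 342.857ms (2/5)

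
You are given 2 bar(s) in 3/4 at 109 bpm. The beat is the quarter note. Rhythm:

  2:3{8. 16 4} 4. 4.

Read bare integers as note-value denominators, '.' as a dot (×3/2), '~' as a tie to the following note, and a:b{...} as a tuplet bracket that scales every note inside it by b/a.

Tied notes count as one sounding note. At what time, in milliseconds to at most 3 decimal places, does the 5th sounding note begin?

1. 0.0ms @ 0 + 619.266ms (9/8)
2. 619.266ms @ 9/8 + 206.422ms (3/8)
3. 825.688ms @ 3/2 + 825.688ms (3/2)
4. 1651.376ms @ 3 + 825.688ms (3/2)
5. 2477.064ms @ 9/2 + 825.688ms (3/2)

note 5 onset = 9/2b = 2477.064ms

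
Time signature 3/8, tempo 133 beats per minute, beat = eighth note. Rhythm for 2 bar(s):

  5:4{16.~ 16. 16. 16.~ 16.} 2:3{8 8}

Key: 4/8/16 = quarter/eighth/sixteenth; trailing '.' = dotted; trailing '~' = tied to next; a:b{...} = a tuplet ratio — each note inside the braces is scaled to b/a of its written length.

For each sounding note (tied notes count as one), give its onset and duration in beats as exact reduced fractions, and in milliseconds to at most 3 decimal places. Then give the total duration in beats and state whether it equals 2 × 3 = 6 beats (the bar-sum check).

1) 0.0ms=0b +541.353ms=6/5b
2) 541.353ms=6/5b +270.677ms=3/5b
3) 812.03ms=9/5b +541.353ms=6/5b
4) 1353.383ms=3b +676.692ms=3/2b
5) 2030.075ms=9/2b +676.692ms=3/2b
Σ=6b of 6 (133bpm 3/8) — PASS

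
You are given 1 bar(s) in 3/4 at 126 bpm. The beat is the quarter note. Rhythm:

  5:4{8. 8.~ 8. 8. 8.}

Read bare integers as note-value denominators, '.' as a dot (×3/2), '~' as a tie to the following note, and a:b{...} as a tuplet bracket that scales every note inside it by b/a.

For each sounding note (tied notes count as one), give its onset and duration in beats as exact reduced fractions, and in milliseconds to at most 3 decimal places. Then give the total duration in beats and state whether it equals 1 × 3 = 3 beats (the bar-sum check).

1) 0.0ms=0b +285.714ms=3/5b
2) 285.714ms=3/5b +571.429ms=6/5b
3) 857.143ms=9/5b +285.714ms=3/5b
4) 1142.857ms=12/5b +285.714ms=3/5b
Σ=3b of 3 (126bpm 3/4) — PASS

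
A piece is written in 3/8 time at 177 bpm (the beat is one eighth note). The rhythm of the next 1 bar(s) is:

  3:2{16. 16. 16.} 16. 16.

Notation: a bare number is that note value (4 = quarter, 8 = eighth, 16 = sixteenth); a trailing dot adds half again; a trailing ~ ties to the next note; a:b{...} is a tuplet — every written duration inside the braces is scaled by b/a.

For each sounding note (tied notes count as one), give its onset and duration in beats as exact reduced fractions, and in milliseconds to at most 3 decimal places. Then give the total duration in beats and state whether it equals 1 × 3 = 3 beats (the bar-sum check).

1) 0.0ms=0b +169.492ms=1/2b
2) 169.492ms=1/2b +169.492ms=1/2b
3) 338.983ms=1b +169.492ms=1/2b
4) 508.475ms=3/2b +254.237ms=3/4b
5) 762.712ms=9/4b +254.237ms=3/4b
Σ=3b of 3 (177bpm 3/8) — PASS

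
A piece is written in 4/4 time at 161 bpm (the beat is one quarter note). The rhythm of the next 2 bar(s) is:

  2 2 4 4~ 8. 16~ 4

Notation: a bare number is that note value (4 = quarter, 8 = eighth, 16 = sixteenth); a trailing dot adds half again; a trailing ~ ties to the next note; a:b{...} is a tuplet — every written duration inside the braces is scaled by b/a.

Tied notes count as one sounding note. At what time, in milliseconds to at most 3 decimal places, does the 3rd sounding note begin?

note 3 onset = 4b = 1490.683ms

1. 0.0ms @ 0 + 745.342ms (2)
2. 745.342ms @ 2 + 745.342ms (2)
3. 1490.683ms @ 4 + 372.671ms (1)
4. 1863.354ms @ 5 + 652.174ms (7/4)
5. 2515.528ms @ 27/4 + 465.839ms (5/4)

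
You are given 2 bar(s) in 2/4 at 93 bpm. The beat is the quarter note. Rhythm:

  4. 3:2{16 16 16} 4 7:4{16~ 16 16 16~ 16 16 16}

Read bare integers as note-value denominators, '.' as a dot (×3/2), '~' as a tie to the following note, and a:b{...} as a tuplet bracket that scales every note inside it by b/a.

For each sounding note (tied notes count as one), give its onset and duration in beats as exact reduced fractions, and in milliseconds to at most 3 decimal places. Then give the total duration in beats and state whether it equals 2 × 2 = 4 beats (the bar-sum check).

1) 0.0ms=0b +967.742ms=3/2b
2) 967.742ms=3/2b +107.527ms=1/6b
3) 1075.269ms=5/3b +107.527ms=1/6b
4) 1182.796ms=11/6b +107.527ms=1/6b
5) 1290.323ms=2b +645.161ms=1b
6) 1935.484ms=3b +184.332ms=2/7b
7) 2119.816ms=23/7b +92.166ms=1/7b
8) 2211.982ms=24/7b +184.332ms=2/7b
9) 2396.313ms=26/7b +92.166ms=1/7b
10) 2488.479ms=27/7b +92.166ms=1/7b
Σ=4b of 4 (93bpm 2/4) — PASS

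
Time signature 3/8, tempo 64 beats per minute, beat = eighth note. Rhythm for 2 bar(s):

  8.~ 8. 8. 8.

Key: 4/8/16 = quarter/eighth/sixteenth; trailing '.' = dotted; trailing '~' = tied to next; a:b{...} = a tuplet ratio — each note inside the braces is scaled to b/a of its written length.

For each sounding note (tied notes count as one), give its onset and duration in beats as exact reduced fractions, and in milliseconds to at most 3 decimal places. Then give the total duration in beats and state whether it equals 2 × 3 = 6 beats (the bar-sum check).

1) 0.0ms=0b +2812.5ms=3b
2) 2812.5ms=3b +1406.25ms=3/2b
3) 4218.75ms=9/2b +1406.25ms=3/2b
Σ=6b of 6 (64bpm 3/8) — PASS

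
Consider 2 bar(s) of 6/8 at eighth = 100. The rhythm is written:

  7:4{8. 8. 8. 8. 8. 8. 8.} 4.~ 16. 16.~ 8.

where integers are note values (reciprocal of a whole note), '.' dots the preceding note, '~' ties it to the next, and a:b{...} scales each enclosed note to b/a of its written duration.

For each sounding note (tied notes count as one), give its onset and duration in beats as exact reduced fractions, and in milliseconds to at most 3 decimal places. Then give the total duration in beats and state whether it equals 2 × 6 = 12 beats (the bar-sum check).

1) 0.0ms=0b +514.286ms=6/7b
2) 514.286ms=6/7b +514.286ms=6/7b
3) 1028.571ms=12/7b +514.286ms=6/7b
4) 1542.857ms=18/7b +514.286ms=6/7b
5) 2057.143ms=24/7b +514.286ms=6/7b
6) 2571.429ms=30/7b +514.286ms=6/7b
7) 3085.714ms=36/7b +514.286ms=6/7b
8) 3600.0ms=6b +2250.0ms=15/4b
9) 5850.0ms=39/4b +1350.0ms=9/4b
Σ=12b of 12 (100bpm 6/8) — PASS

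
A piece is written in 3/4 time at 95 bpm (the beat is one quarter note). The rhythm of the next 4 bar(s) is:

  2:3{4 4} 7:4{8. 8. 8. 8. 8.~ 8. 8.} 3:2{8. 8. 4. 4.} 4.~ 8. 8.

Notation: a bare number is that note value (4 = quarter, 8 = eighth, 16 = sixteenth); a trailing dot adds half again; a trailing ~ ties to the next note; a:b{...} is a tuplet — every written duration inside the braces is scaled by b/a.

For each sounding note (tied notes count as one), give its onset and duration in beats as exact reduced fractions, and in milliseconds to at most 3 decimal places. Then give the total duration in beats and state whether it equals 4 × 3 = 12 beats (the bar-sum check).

1) 0.0ms=0b +947.368ms=3/2b
2) 947.368ms=3/2b +947.368ms=3/2b
3) 1894.737ms=3b +270.677ms=3/7b
4) 2165.414ms=24/7b +270.677ms=3/7b
5) 2436.09ms=27/7b +270.677ms=3/7b
6) 2706.767ms=30/7b +270.677ms=3/7b
7) 2977.444ms=33/7b +541.353ms=6/7b
8) 3518.797ms=39/7b +270.677ms=3/7b
9) 3789.474ms=6b +315.789ms=1/2b
10) 4105.263ms=13/2b +315.789ms=1/2b
11) 4421.053ms=7b +631.579ms=1b
12) 5052.632ms=8b +631.579ms=1b
13) 5684.211ms=9b +1421.053ms=9/4b
14) 7105.263ms=45/4b +473.684ms=3/4b
Σ=12b of 12 (95bpm 3/4) — PASS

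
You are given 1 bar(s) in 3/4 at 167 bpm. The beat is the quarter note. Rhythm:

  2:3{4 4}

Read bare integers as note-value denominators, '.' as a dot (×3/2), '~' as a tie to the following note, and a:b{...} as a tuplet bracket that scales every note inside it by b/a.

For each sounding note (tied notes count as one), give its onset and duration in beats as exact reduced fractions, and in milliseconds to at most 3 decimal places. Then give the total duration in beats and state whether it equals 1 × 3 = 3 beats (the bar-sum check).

1) 0.0ms=0b +538.922ms=3/2b
2) 538.922ms=3/2b +538.922ms=3/2b
Σ=3b of 3 (167bpm 3/4) — PASS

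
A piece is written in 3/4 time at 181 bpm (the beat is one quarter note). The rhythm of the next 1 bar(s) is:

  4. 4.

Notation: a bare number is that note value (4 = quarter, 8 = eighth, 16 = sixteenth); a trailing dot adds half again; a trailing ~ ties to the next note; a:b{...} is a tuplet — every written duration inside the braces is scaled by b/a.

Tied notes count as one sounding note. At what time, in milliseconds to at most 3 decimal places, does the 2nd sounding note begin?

note 2 onset = 3/2b = 497.238ms

1. 0.0ms @ 0 + 497.238ms (3/2)
2. 497.238ms @ 3/2 + 497.238ms (3/2)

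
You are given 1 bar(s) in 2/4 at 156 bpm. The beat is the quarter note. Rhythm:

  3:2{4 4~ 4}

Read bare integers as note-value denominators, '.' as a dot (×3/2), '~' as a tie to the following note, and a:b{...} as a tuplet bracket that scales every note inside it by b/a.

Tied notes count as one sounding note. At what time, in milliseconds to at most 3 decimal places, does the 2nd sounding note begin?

1. 0.0ms @ 0 + 256.41ms (2/3)
2. 256.41ms @ 2/3 + 512.821ms (4/3)

note 2 onset = 2/3b = 256.41ms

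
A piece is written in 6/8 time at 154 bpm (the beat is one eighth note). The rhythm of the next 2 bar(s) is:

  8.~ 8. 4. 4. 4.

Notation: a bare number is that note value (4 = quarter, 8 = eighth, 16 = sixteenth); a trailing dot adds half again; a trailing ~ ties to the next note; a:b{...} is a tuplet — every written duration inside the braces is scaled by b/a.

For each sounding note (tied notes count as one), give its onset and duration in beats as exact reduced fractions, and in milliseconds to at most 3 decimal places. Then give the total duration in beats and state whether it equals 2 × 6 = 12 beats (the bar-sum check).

1) 0.0ms=0b +1168.831ms=3b
2) 1168.831ms=3b +1168.831ms=3b
3) 2337.662ms=6b +1168.831ms=3b
4) 3506.494ms=9b +1168.831ms=3b
Σ=12b of 12 (154bpm 6/8) — PASS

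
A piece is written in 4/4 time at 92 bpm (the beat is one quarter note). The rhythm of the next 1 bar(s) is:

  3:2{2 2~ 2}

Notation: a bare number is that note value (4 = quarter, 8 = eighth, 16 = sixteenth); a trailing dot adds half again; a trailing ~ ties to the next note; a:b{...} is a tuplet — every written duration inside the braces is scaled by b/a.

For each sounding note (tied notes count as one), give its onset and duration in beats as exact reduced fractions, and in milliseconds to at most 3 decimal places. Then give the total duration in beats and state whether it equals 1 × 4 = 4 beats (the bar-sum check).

1) 0.0ms=0b +869.565ms=4/3b
2) 869.565ms=4/3b +1739.13ms=8/3b
Σ=4b of 4 (92bpm 4/4) — PASS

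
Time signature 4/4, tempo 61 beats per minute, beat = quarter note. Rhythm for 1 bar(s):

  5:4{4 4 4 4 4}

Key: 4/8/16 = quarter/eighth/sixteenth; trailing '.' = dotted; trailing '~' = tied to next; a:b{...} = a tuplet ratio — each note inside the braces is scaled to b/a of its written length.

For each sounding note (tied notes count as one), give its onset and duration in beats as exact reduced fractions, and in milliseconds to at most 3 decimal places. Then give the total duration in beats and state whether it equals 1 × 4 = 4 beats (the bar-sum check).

1) 0.0ms=0b +786.885ms=4/5b
2) 786.885ms=4/5b +786.885ms=4/5b
3) 1573.77ms=8/5b +786.885ms=4/5b
4) 2360.656ms=12/5b +786.885ms=4/5b
5) 3147.541ms=16/5b +786.885ms=4/5b
Σ=4b of 4 (61bpm 4/4) — PASS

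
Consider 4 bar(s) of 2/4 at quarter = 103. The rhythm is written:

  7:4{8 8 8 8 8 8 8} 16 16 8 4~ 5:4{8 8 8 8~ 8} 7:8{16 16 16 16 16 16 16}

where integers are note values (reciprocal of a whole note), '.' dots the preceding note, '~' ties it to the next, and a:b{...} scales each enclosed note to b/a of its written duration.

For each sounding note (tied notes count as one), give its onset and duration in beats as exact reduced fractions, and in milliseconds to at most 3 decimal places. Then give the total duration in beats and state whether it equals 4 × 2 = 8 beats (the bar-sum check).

1) 0.0ms=0b +166.436ms=2/7b
2) 166.436ms=2/7b +166.436ms=2/7b
3) 332.871ms=4/7b +166.436ms=2/7b
4) 499.307ms=6/7b +166.436ms=2/7b
5) 665.742ms=8/7b +166.436ms=2/7b
6) 832.178ms=10/7b +166.436ms=2/7b
7) 998.613ms=12/7b +166.436ms=2/7b
8) 1165.049ms=2b +145.631ms=1/4b
9) 1310.68ms=9/4b +145.631ms=1/4b
10) 1456.311ms=5/2b +291.262ms=1/2b
11) 1747.573ms=3b +815.534ms=7/5b
12) 2563.107ms=22/5b +233.01ms=2/5b
13) 2796.117ms=24/5b +233.01ms=2/5b
14) 3029.126ms=26/5b +466.019ms=4/5b
15) 3495.146ms=6b +166.436ms=2/7b
16) 3661.581ms=44/7b +166.436ms=2/7b
17) 3828.017ms=46/7b +166.436ms=2/7b
18) 3994.452ms=48/7b +166.436ms=2/7b
19) 4160.888ms=50/7b +166.436ms=2/7b
20) 4327.323ms=52/7b +166.436ms=2/7b
21) 4493.759ms=54/7b +166.436ms=2/7b
Σ=8b of 8 (103bpm 2/4) — PASS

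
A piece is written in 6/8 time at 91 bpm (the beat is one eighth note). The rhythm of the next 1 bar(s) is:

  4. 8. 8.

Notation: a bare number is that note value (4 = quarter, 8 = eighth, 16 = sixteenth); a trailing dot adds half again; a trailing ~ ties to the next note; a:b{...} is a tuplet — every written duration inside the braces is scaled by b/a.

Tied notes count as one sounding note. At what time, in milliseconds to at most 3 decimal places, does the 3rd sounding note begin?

note 3 onset = 9/2b = 2967.033ms

1. 0.0ms @ 0 + 1978.022ms (3)
2. 1978.022ms @ 3 + 989.011ms (3/2)
3. 2967.033ms @ 9/2 + 989.011ms (3/2)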